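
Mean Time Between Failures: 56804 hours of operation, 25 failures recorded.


Formula: MTBF = Total operating time / Number of failures
MTBF = 56804 / 25
MTBF = 2272.16 hours

2272.16 hours


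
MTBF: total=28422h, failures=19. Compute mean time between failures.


Formula: MTBF = Total operating time / Number of failures
MTBF = 28422 / 19
MTBF = 1495.89 hours

1495.89 hours


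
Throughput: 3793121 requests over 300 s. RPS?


Formula: throughput = requests / seconds
throughput = 3793121 / 300
throughput = 12643.74 requests/second

12643.74 requests/second


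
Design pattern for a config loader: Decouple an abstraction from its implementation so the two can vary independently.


This matches the Bridge pattern

Bridge


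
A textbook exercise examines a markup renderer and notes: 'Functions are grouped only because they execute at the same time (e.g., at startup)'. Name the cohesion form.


Reasoning: Related by timing only
Type: Temporal cohesion

Temporal cohesion


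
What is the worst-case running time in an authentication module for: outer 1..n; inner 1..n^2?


Reasoning: n times n^2
Complexity: O(n^3)

O(n^3)


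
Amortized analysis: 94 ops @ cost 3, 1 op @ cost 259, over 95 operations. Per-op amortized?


Formula: Amortized cost = Total cost / Operations
Total cost = (94 * 3) + (1 * 259)
Total cost = 282 + 259 = 541
Amortized = 541 / 95 = 5.6947

5.6947


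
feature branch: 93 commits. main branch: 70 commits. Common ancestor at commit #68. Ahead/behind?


Common ancestor: commit #68
feature commits after divergence: 93 - 68 = 25
main commits after divergence: 70 - 68 = 2
feature is 25 commits ahead of main
main is 2 commits ahead of feature

feature ahead: 25, main ahead: 2


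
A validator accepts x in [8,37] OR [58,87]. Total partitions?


Valid ranges: [8,37] and [58,87]
Class 1: x < 8 — invalid
Class 2: 8 ≤ x ≤ 37 — valid
Class 3: 37 < x < 58 — invalid (gap between ranges)
Class 4: 58 ≤ x ≤ 87 — valid
Class 5: x > 87 — invalid
Total equivalence classes: 5

5 equivalence classes


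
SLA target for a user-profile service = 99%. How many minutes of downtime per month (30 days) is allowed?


Formula: allowed downtime = period * (100 - SLA) / 100
Period (month (30 days)) = 43200 minutes
Unavailability fraction = (100 - 99.0) / 100
Allowed downtime = 43200 * (100 - 99.0) / 100
Allowed downtime = 432.0 minutes

432.0 minutes


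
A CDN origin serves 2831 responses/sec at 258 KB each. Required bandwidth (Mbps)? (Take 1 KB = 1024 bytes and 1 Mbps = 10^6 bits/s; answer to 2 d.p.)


Formula: Mbps = payload_bytes * RPS * 8 / 1e6
Payload per request = 258 KB = 258 * 1024 = 264192 bytes
Total bytes/sec = 264192 * 2831 = 747927552
Total bits/sec = 747927552 * 8 = 5983420416
Mbps = 5983420416 / 1e6 = 5983.42

5983.42 Mbps


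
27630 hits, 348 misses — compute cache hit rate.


Formula: hit rate = hits / (hits + misses) * 100
hit rate = 27630 / (27630 + 348) * 100
hit rate = 27630 / 27978 * 100
hit rate = 98.76%

98.76%


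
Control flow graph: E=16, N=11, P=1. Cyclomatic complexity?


Formula: V(G) = E - N + 2P
V(G) = 16 - 11 + 2*1
V(G) = 5 + 2
V(G) = 7

7


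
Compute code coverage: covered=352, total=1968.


Coverage = covered / total * 100
Coverage = 352 / 1968 * 100
Coverage = 17.89%

17.89%


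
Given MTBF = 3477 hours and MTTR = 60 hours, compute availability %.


Availability = MTBF / (MTBF + MTTR)
Availability = 3477 / (3477 + 60)
Availability = 3477 / 3537
Availability = 98.3036%

98.3036%


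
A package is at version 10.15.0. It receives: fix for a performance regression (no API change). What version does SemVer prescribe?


Current: 10.15.0
Change category: 'fix for a performance regression (no API change)' → patch bump
SemVer rule: patch bump → increment PATCH (MAJOR and MINOR unchanged)
New: 10.15.1

10.15.1


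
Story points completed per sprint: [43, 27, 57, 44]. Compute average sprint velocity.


Formula: Avg velocity = Total points / Number of sprints
Points: [43, 27, 57, 44]
Sum = 43 + 27 + 57 + 44 = 171
Avg velocity = 171 / 4 = 42.75 points/sprint

42.75 points/sprint


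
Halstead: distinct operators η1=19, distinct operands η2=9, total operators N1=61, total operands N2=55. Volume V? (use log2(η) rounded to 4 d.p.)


Formula: V = N * log2(η), where N = N1 + N2 and η = η1 + η2
η = 19 + 9 = 28
N = 61 + 55 = 116
log2(28) ≈ 4.8074
V = 116 * 4.8074 = 557.66

557.66


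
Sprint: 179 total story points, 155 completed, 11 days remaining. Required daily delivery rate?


Formula: Required rate = Remaining points / Days left
Remaining = 179 - 155 = 24 points
Required rate = 24 / 11 = 2.18 points/day

2.18 points/day


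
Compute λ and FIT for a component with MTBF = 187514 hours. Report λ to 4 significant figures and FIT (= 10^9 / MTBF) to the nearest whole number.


Formula: λ = 1 / MTBF; FIT = λ × 1e9 = 1e9 / MTBF
λ = 1 / 187514 ≈ 5.333e-06 failures/hour
FIT = 1e9 / 187514 ≈ 5333 failures per 1e9 hours (nearest whole number)

λ = 5.333e-06 /h, FIT = 5333


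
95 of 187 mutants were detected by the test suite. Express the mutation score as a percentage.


Mutation score = killed / total * 100
Mutation score = 95 / 187 * 100
Mutation score = 50.8%

50.8%


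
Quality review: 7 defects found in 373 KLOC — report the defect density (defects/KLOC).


Defect density = defects / KLOC
Defect density = 7 / 373
Defect density = 0.019 defects/KLOC

0.019 defects/KLOC


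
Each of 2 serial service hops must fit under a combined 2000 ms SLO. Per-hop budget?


Formula: per_stage = total_budget / stages
per_stage = 2000 / 2
per_stage = 1000.0 ms

1000.0 ms


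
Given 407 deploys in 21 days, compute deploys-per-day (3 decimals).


Formula: deployments per day = releases / days
= 407 / 21
= 19.381 deploys/day
(equivalently, 135.67 deploys/week)

19.381 deploys/day


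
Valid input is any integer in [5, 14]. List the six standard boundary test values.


Range: [5, 14]
Boundaries: just below min, min, min+1, max-1, max, just above max
Values: [4, 5, 6, 13, 14, 15]

[4, 5, 6, 13, 14, 15]


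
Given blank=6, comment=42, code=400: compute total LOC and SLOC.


Total LOC = blank + comment + code
Total LOC = 6 + 42 + 400 = 448
SLOC (source only) = code = 400

Total LOC: 448, SLOC: 400


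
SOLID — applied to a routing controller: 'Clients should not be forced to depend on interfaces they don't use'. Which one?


This describes the Interface Segregation Principle (ISP)

Interface Segregation Principle (ISP)


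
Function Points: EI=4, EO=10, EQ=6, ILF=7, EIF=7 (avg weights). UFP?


UFP = EI*4 + EO*5 + EQ*4 + ILF*10 + EIF*7
UFP = 4*4 + 10*5 + 6*4 + 7*10 + 7*7
UFP = 16 + 50 + 24 + 70 + 49
UFP = 209

209


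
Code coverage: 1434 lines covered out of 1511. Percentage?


Coverage = covered / total * 100
Coverage = 1434 / 1511 * 100
Coverage = 94.9%

94.9%


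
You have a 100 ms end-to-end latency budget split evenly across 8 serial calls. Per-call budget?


Formula: per_stage = total_budget / stages
per_stage = 100 / 8
per_stage = 12.5 ms

12.5 ms


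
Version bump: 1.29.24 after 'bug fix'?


Current: 1.29.24
Change category: 'bug fix' → patch bump
SemVer rule: patch bump → increment PATCH (MAJOR and MINOR unchanged)
New: 1.29.25

1.29.25


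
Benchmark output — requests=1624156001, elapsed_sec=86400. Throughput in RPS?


Formula: throughput = requests / seconds
throughput = 1624156001 / 86400
throughput = 18798.1 requests/second

18798.1 requests/second


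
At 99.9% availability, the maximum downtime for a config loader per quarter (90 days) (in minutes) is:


Formula: allowed downtime = period * (100 - SLA) / 100
Period (quarter (90 days)) = 129600 minutes
Unavailability fraction = (100 - 99.9) / 100
Allowed downtime = 129600 * (100 - 99.9) / 100
Allowed downtime = 129.6 minutes

129.6 minutes


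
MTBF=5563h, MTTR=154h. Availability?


Availability = MTBF / (MTBF + MTTR)
Availability = 5563 / (5563 + 154)
Availability = 5563 / 5717
Availability = 97.3063%

97.3063%


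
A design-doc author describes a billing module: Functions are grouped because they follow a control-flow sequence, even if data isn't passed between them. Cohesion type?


Reasoning: Grouped by order of execution within a routine, not by data flow
Type: Procedural cohesion

Procedural cohesion


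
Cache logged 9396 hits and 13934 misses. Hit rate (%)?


Formula: hit rate = hits / (hits + misses) * 100
hit rate = 9396 / (9396 + 13934) * 100
hit rate = 9396 / 23330 * 100
hit rate = 40.27%

40.27%


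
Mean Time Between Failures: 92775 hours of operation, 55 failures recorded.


Formula: MTBF = Total operating time / Number of failures
MTBF = 92775 / 55
MTBF = 1686.82 hours

1686.82 hours


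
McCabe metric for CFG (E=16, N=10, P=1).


Formula: V(G) = E - N + 2P
V(G) = 16 - 10 + 2*1
V(G) = 6 + 2
V(G) = 8

8


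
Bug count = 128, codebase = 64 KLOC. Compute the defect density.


Defect density = defects / KLOC
Defect density = 128 / 64
Defect density = 2.0 defects/KLOC

2.0 defects/KLOC


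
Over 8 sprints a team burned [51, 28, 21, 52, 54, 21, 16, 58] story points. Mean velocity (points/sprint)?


Formula: Avg velocity = Total points / Number of sprints
Points: [51, 28, 21, 52, 54, 21, 16, 58]
Sum = 51 + 28 + 21 + 52 + 54 + 21 + 16 + 58 = 301
Avg velocity = 301 / 8 = 37.63 points/sprint

37.63 points/sprint


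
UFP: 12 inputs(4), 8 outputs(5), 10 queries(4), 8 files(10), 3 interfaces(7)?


UFP = EI*4 + EO*5 + EQ*4 + ILF*10 + EIF*7
UFP = 12*4 + 8*5 + 10*4 + 8*10 + 3*7
UFP = 48 + 40 + 40 + 80 + 21
UFP = 229

229


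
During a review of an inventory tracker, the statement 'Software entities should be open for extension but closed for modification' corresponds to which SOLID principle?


This describes the Open/Closed Principle (OCP)

Open/Closed Principle (OCP)


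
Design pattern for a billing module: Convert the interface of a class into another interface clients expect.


This matches the Adapter pattern

Adapter


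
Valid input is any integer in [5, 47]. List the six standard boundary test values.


Range: [5, 47]
Boundaries: just below min, min, min+1, max-1, max, just above max
Values: [4, 5, 6, 46, 47, 48]

[4, 5, 6, 46, 47, 48]


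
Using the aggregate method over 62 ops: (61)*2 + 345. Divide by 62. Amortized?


Formula: Amortized cost = Total cost / Operations
Total cost = (61 * 2) + (1 * 345)
Total cost = 122 + 345 = 467
Amortized = 467 / 62 = 7.5323

7.5323


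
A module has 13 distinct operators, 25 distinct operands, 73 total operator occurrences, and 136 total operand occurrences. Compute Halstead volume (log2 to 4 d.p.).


Formula: V = N * log2(η), where N = N1 + N2 and η = η1 + η2
η = 13 + 25 = 38
N = 73 + 136 = 209
log2(38) ≈ 5.2479
V = 209 * 5.2479 = 1096.81

1096.81


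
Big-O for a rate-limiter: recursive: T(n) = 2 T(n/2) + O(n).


Reasoning: master theorem case 2 (merge-sort recurrence)
Complexity: O(n log n)

O(n log n)


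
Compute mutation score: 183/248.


Mutation score = killed / total * 100
Mutation score = 183 / 248 * 100
Mutation score = 73.79%

73.79%


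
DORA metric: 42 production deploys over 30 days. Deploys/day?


Formula: deployments per day = releases / days
= 42 / 30
= 1.4 deploys/day
(equivalently, 9.8 deploys/week)

1.4 deploys/day


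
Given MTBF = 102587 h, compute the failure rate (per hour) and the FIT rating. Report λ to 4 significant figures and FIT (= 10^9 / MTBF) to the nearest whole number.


Formula: λ = 1 / MTBF; FIT = λ × 1e9 = 1e9 / MTBF
λ = 1 / 102587 ≈ 9.748e-06 failures/hour
FIT = 1e9 / 102587 ≈ 9748 failures per 1e9 hours (nearest whole number)

λ = 9.748e-06 /h, FIT = 9748


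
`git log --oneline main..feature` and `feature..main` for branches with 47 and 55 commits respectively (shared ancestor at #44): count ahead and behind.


Common ancestor: commit #44
feature commits after divergence: 47 - 44 = 3
main commits after divergence: 55 - 44 = 11
feature is 3 commits ahead of main
main is 11 commits ahead of feature

feature ahead: 3, main ahead: 11


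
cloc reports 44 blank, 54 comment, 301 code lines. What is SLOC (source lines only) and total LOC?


Total LOC = blank + comment + code
Total LOC = 44 + 54 + 301 = 399
SLOC (source only) = code = 301

Total LOC: 399, SLOC: 301


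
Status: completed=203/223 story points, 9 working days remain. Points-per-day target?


Formula: Required rate = Remaining points / Days left
Remaining = 223 - 203 = 20 points
Required rate = 20 / 9 = 2.22 points/day

2.22 points/day


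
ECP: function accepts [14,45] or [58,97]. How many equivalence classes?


Valid ranges: [14,45] and [58,97]
Class 1: x < 14 — invalid
Class 2: 14 ≤ x ≤ 45 — valid
Class 3: 45 < x < 58 — invalid (gap between ranges)
Class 4: 58 ≤ x ≤ 97 — valid
Class 5: x > 97 — invalid
Total equivalence classes: 5

5 equivalence classes


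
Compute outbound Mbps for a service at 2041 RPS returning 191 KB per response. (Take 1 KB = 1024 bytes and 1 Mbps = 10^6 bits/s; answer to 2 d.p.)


Formula: Mbps = payload_bytes * RPS * 8 / 1e6
Payload per request = 191 KB = 191 * 1024 = 195584 bytes
Total bytes/sec = 195584 * 2041 = 399186944
Total bits/sec = 399186944 * 8 = 3193495552
Mbps = 3193495552 / 1e6 = 3193.5

3193.5 Mbps


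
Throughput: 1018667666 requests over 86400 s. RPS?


Formula: throughput = requests / seconds
throughput = 1018667666 / 86400
throughput = 11790.14 requests/second

11790.14 requests/second


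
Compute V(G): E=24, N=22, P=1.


Formula: V(G) = E - N + 2P
V(G) = 24 - 22 + 2*1
V(G) = 2 + 2
V(G) = 4

4


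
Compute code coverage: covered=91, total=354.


Coverage = covered / total * 100
Coverage = 91 / 354 * 100
Coverage = 25.71%

25.71%


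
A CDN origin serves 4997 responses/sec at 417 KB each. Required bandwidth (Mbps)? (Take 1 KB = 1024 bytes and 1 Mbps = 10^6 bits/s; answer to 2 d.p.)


Formula: Mbps = payload_bytes * RPS * 8 / 1e6
Payload per request = 417 KB = 417 * 1024 = 427008 bytes
Total bytes/sec = 427008 * 4997 = 2133758976
Total bits/sec = 2133758976 * 8 = 17070071808
Mbps = 17070071808 / 1e6 = 17070.07

17070.07 Mbps


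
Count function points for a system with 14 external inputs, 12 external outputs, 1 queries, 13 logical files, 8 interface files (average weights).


UFP = EI*4 + EO*5 + EQ*4 + ILF*10 + EIF*7
UFP = 14*4 + 12*5 + 1*4 + 13*10 + 8*7
UFP = 56 + 60 + 4 + 130 + 56
UFP = 306

306


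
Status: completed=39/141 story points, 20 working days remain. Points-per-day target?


Formula: Required rate = Remaining points / Days left
Remaining = 141 - 39 = 102 points
Required rate = 102 / 20 = 5.1 points/day

5.1 points/day


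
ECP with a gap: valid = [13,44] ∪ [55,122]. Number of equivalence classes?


Valid ranges: [13,44] and [55,122]
Class 1: x < 13 — invalid
Class 2: 13 ≤ x ≤ 44 — valid
Class 3: 44 < x < 55 — invalid (gap between ranges)
Class 4: 55 ≤ x ≤ 122 — valid
Class 5: x > 122 — invalid
Total equivalence classes: 5

5 equivalence classes


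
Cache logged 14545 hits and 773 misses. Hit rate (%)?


Formula: hit rate = hits / (hits + misses) * 100
hit rate = 14545 / (14545 + 773) * 100
hit rate = 14545 / 15318 * 100
hit rate = 94.95%

94.95%


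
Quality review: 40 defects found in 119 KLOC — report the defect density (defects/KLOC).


Defect density = defects / KLOC
Defect density = 40 / 119
Defect density = 0.336 defects/KLOC

0.336 defects/KLOC


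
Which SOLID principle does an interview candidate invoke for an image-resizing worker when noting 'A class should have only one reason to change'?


This describes the Single Responsibility Principle (SRP)

Single Responsibility Principle (SRP)


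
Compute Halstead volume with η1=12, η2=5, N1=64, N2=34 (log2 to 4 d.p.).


Formula: V = N * log2(η), where N = N1 + N2 and η = η1 + η2
η = 12 + 5 = 17
N = 64 + 34 = 98
log2(17) ≈ 4.0875
V = 98 * 4.0875 = 400.58

400.58


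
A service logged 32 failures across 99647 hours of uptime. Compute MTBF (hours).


Formula: MTBF = Total operating time / Number of failures
MTBF = 99647 / 32
MTBF = 3113.97 hours

3113.97 hours


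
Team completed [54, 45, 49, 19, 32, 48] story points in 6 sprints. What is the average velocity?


Formula: Avg velocity = Total points / Number of sprints
Points: [54, 45, 49, 19, 32, 48]
Sum = 54 + 45 + 49 + 19 + 32 + 48 = 247
Avg velocity = 247 / 6 = 41.17 points/sprint

41.17 points/sprint


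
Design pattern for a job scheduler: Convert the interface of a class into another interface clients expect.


This matches the Adapter pattern

Adapter


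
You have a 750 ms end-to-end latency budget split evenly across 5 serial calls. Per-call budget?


Formula: per_stage = total_budget / stages
per_stage = 750 / 5
per_stage = 150.0 ms

150.0 ms


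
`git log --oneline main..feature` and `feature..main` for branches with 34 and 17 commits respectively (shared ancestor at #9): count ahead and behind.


Common ancestor: commit #9
feature commits after divergence: 34 - 9 = 25
main commits after divergence: 17 - 9 = 8
feature is 25 commits ahead of main
main is 8 commits ahead of feature

feature ahead: 25, main ahead: 8


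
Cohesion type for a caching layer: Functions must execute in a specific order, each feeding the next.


Reasoning: Output of one is input to next
Type: Sequential cohesion

Sequential cohesion


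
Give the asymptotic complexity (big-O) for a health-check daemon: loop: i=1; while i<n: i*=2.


Reasoning: i doubles each step so iterations are log2(n)
Complexity: O(log n)

O(log n)


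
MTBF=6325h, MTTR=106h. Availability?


Availability = MTBF / (MTBF + MTTR)
Availability = 6325 / (6325 + 106)
Availability = 6325 / 6431
Availability = 98.3517%

98.3517%


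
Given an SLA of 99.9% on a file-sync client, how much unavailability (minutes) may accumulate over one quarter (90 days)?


Formula: allowed downtime = period * (100 - SLA) / 100
Period (quarter (90 days)) = 129600 minutes
Unavailability fraction = (100 - 99.9) / 100
Allowed downtime = 129600 * (100 - 99.9) / 100
Allowed downtime = 129.6 minutes

129.6 minutes


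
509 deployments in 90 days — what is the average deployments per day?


Formula: deployments per day = releases / days
= 509 / 90
= 5.656 deploys/day
(equivalently, 39.59 deploys/week)

5.656 deploys/day


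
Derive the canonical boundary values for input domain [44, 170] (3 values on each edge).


Range: [44, 170]
Boundaries: just below min, min, min+1, max-1, max, just above max
Values: [43, 44, 45, 169, 170, 171]

[43, 44, 45, 169, 170, 171]


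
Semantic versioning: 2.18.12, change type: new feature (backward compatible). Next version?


Current: 2.18.12
Change category: 'new feature (backward compatible)' → minor bump
SemVer rule: minor bump → increment MINOR, reset PATCH to 0 (MAJOR unchanged)
New: 2.19.0

2.19.0


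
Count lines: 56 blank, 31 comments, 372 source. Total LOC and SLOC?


Total LOC = blank + comment + code
Total LOC = 56 + 31 + 372 = 459
SLOC (source only) = code = 372

Total LOC: 459, SLOC: 372


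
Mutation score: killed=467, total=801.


Mutation score = killed / total * 100
Mutation score = 467 / 801 * 100
Mutation score = 58.3%

58.3%


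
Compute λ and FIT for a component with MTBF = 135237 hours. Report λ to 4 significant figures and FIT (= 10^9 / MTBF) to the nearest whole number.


Formula: λ = 1 / MTBF; FIT = λ × 1e9 = 1e9 / MTBF
λ = 1 / 135237 ≈ 7.394e-06 failures/hour
FIT = 1e9 / 135237 ≈ 7394 failures per 1e9 hours (nearest whole number)

λ = 7.394e-06 /h, FIT = 7394


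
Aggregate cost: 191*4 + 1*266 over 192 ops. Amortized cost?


Formula: Amortized cost = Total cost / Operations
Total cost = (191 * 4) + (1 * 266)
Total cost = 764 + 266 = 1030
Amortized = 1030 / 192 = 5.3646

5.3646


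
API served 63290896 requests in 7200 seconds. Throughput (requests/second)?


Formula: throughput = requests / seconds
throughput = 63290896 / 7200
throughput = 8790.4 requests/second

8790.4 requests/second


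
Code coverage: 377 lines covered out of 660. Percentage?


Coverage = covered / total * 100
Coverage = 377 / 660 * 100
Coverage = 57.12%

57.12%


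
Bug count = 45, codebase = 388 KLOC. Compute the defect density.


Defect density = defects / KLOC
Defect density = 45 / 388
Defect density = 0.116 defects/KLOC

0.116 defects/KLOC


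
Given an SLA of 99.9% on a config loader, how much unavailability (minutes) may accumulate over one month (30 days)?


Formula: allowed downtime = period * (100 - SLA) / 100
Period (month (30 days)) = 43200 minutes
Unavailability fraction = (100 - 99.9) / 100
Allowed downtime = 43200 * (100 - 99.9) / 100
Allowed downtime = 43.2 minutes

43.2 minutes


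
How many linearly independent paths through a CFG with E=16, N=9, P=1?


Formula: V(G) = E - N + 2P
V(G) = 16 - 9 + 2*1
V(G) = 7 + 2
V(G) = 9

9


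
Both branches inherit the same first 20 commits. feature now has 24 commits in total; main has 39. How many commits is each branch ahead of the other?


Common ancestor: commit #20
feature commits after divergence: 24 - 20 = 4
main commits after divergence: 39 - 20 = 19
feature is 4 commits ahead of main
main is 19 commits ahead of feature

feature ahead: 4, main ahead: 19


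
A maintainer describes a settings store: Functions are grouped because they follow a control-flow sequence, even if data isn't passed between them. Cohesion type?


Reasoning: Grouped by order of execution within a routine, not by data flow
Type: Procedural cohesion

Procedural cohesion


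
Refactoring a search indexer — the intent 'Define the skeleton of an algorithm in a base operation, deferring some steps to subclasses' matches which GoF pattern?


This matches the Template Method pattern

Template Method


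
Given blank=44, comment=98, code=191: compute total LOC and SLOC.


Total LOC = blank + comment + code
Total LOC = 44 + 98 + 191 = 333
SLOC (source only) = code = 191

Total LOC: 333, SLOC: 191


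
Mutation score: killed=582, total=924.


Mutation score = killed / total * 100
Mutation score = 582 / 924 * 100
Mutation score = 62.99%

62.99%


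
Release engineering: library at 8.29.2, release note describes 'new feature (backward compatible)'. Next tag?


Current: 8.29.2
Change category: 'new feature (backward compatible)' → minor bump
SemVer rule: minor bump → increment MINOR, reset PATCH to 0 (MAJOR unchanged)
New: 8.30.0

8.30.0


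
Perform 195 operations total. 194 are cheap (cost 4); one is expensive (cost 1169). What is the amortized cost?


Formula: Amortized cost = Total cost / Operations
Total cost = (194 * 4) + (1 * 1169)
Total cost = 776 + 1169 = 1945
Amortized = 1945 / 195 = 9.9744

9.9744


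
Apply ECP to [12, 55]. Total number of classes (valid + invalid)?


Valid range: [12, 55]
Class 1: x < 12 — invalid
Class 2: 12 ≤ x ≤ 55 — valid
Class 3: x > 55 — invalid
Total equivalence classes: 3

3 equivalence classes


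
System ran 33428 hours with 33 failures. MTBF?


Formula: MTBF = Total operating time / Number of failures
MTBF = 33428 / 33
MTBF = 1012.97 hours

1012.97 hours


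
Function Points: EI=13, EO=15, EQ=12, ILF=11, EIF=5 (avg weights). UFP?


UFP = EI*4 + EO*5 + EQ*4 + ILF*10 + EIF*7
UFP = 13*4 + 15*5 + 12*4 + 11*10 + 5*7
UFP = 52 + 75 + 48 + 110 + 35
UFP = 320

320


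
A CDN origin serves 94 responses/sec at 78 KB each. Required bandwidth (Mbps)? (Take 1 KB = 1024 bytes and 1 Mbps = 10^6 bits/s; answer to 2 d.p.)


Formula: Mbps = payload_bytes * RPS * 8 / 1e6
Payload per request = 78 KB = 78 * 1024 = 79872 bytes
Total bytes/sec = 79872 * 94 = 7507968
Total bits/sec = 7507968 * 8 = 60063744
Mbps = 60063744 / 1e6 = 60.06

60.06 Mbps


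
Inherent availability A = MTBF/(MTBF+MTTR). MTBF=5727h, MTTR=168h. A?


Availability = MTBF / (MTBF + MTTR)
Availability = 5727 / (5727 + 168)
Availability = 5727 / 5895
Availability = 97.1501%

97.1501%


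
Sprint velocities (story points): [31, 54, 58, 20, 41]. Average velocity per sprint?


Formula: Avg velocity = Total points / Number of sprints
Points: [31, 54, 58, 20, 41]
Sum = 31 + 54 + 58 + 20 + 41 = 204
Avg velocity = 204 / 5 = 40.8 points/sprint

40.8 points/sprint


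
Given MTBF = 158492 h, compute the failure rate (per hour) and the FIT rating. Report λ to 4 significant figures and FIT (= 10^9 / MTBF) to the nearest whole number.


Formula: λ = 1 / MTBF; FIT = λ × 1e9 = 1e9 / MTBF
λ = 1 / 158492 ≈ 6.309e-06 failures/hour
FIT = 1e9 / 158492 ≈ 6309 failures per 1e9 hours (nearest whole number)

λ = 6.309e-06 /h, FIT = 6309


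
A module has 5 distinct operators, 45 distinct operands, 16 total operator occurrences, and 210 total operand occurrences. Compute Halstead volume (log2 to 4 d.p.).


Formula: V = N * log2(η), where N = N1 + N2 and η = η1 + η2
η = 5 + 45 = 50
N = 16 + 210 = 226
log2(50) ≈ 5.6439
V = 226 * 5.6439 = 1275.52

1275.52


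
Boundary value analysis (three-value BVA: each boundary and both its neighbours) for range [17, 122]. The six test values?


Range: [17, 122]
Boundaries: just below min, min, min+1, max-1, max, just above max
Values: [16, 17, 18, 121, 122, 123]

[16, 17, 18, 121, 122, 123]


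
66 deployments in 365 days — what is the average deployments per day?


Formula: deployments per day = releases / days
= 66 / 365
= 0.181 deploys/day
(equivalently, 1.27 deploys/week)

0.181 deploys/day


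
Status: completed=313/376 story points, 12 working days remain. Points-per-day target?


Formula: Required rate = Remaining points / Days left
Remaining = 376 - 313 = 63 points
Required rate = 63 / 12 = 5.25 points/day

5.25 points/day


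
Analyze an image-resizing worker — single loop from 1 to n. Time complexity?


Reasoning: one pass through n items
Complexity: O(n)

O(n)


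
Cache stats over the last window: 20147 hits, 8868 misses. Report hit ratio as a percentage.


Formula: hit rate = hits / (hits + misses) * 100
hit rate = 20147 / (20147 + 8868) * 100
hit rate = 20147 / 29015 * 100
hit rate = 69.44%

69.44%


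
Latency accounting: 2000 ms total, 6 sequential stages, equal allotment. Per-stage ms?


Formula: per_stage = total_budget / stages
per_stage = 2000 / 6
per_stage = 333.33 ms

333.33 ms


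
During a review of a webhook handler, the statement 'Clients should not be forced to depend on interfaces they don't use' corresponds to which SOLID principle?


This describes the Interface Segregation Principle (ISP)

Interface Segregation Principle (ISP)


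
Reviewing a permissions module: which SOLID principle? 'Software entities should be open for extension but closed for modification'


This describes the Open/Closed Principle (OCP)

Open/Closed Principle (OCP)


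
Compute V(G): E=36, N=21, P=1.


Formula: V(G) = E - N + 2P
V(G) = 36 - 21 + 2*1
V(G) = 15 + 2
V(G) = 17

17


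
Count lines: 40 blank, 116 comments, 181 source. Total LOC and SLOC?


Total LOC = blank + comment + code
Total LOC = 40 + 116 + 181 = 337
SLOC (source only) = code = 181

Total LOC: 337, SLOC: 181


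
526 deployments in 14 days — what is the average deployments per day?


Formula: deployments per day = releases / days
= 526 / 14
= 37.571 deploys/day
(equivalently, 263.0 deploys/week)

37.571 deploys/day


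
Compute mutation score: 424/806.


Mutation score = killed / total * 100
Mutation score = 424 / 806 * 100
Mutation score = 52.61%

52.61%


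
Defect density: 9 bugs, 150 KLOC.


Defect density = defects / KLOC
Defect density = 9 / 150
Defect density = 0.06 defects/KLOC

0.06 defects/KLOC


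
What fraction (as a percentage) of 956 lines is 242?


Coverage = covered / total * 100
Coverage = 242 / 956 * 100
Coverage = 25.31%

25.31%


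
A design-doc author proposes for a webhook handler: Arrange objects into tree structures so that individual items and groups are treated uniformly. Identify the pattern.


This matches the Composite pattern

Composite


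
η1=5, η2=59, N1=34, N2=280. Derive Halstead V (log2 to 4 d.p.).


Formula: V = N * log2(η), where N = N1 + N2 and η = η1 + η2
η = 5 + 59 = 64
N = 34 + 280 = 314
log2(64) ≈ 6.0000
V = 314 * 6.0000 = 1884.00

1884.00


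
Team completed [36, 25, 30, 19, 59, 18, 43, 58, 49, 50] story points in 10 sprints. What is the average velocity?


Formula: Avg velocity = Total points / Number of sprints
Points: [36, 25, 30, 19, 59, 18, 43, 58, 49, 50]
Sum = 36 + 25 + 30 + 19 + 59 + 18 + 43 + 58 + 49 + 50 = 387
Avg velocity = 387 / 10 = 38.7 points/sprint

38.7 points/sprint


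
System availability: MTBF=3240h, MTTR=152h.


Availability = MTBF / (MTBF + MTTR)
Availability = 3240 / (3240 + 152)
Availability = 3240 / 3392
Availability = 95.5189%

95.5189%


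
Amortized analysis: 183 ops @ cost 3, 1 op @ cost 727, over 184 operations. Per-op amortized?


Formula: Amortized cost = Total cost / Operations
Total cost = (183 * 3) + (1 * 727)
Total cost = 549 + 727 = 1276
Amortized = 1276 / 184 = 6.9348

6.9348


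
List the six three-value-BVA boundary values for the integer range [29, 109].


Range: [29, 109]
Boundaries: just below min, min, min+1, max-1, max, just above max
Values: [28, 29, 30, 108, 109, 110]

[28, 29, 30, 108, 109, 110]


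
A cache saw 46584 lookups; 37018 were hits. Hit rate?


Formula: hit rate = hits / (hits + misses) * 100
hit rate = 37018 / (37018 + 9566) * 100
hit rate = 37018 / 46584 * 100
hit rate = 79.47%

79.47%


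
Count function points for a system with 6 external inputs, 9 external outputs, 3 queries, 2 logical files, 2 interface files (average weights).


UFP = EI*4 + EO*5 + EQ*4 + ILF*10 + EIF*7
UFP = 6*4 + 9*5 + 3*4 + 2*10 + 2*7
UFP = 24 + 45 + 12 + 20 + 14
UFP = 115

115


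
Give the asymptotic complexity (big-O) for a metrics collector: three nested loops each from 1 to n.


Reasoning: three levels of nesting over n
Complexity: O(n^3)

O(n^3)


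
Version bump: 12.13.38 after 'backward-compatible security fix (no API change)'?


Current: 12.13.38
Change category: 'backward-compatible security fix (no API change)' → patch bump
SemVer rule: patch bump → increment PATCH (MAJOR and MINOR unchanged)
New: 12.13.39

12.13.39


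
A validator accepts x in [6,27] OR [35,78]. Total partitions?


Valid ranges: [6,27] and [35,78]
Class 1: x < 6 — invalid
Class 2: 6 ≤ x ≤ 27 — valid
Class 3: 27 < x < 35 — invalid (gap between ranges)
Class 4: 35 ≤ x ≤ 78 — valid
Class 5: x > 78 — invalid
Total equivalence classes: 5

5 equivalence classes


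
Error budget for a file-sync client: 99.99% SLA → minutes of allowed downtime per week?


Formula: allowed downtime = period * (100 - SLA) / 100
Period (week) = 10080 minutes
Unavailability fraction = (100 - 99.99) / 100
Allowed downtime = 10080 * (100 - 99.99) / 100
Allowed downtime = 1.008 minutes

1.008 minutes


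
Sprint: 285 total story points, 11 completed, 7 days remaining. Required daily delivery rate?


Formula: Required rate = Remaining points / Days left
Remaining = 285 - 11 = 274 points
Required rate = 274 / 7 = 39.14 points/day

39.14 points/day


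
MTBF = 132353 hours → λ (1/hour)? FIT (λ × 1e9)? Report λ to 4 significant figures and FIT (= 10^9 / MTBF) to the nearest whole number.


Formula: λ = 1 / MTBF; FIT = λ × 1e9 = 1e9 / MTBF
λ = 1 / 132353 ≈ 7.556e-06 failures/hour
FIT = 1e9 / 132353 ≈ 7556 failures per 1e9 hours (nearest whole number)

λ = 7.556e-06 /h, FIT = 7556


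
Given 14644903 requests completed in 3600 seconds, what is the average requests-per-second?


Formula: throughput = requests / seconds
throughput = 14644903 / 3600
throughput = 4068.03 requests/second

4068.03 requests/second


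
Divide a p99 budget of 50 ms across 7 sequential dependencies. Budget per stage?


Formula: per_stage = total_budget / stages
per_stage = 50 / 7
per_stage = 7.14 ms

7.14 ms


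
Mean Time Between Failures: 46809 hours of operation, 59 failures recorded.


Formula: MTBF = Total operating time / Number of failures
MTBF = 46809 / 59
MTBF = 793.37 hours

793.37 hours


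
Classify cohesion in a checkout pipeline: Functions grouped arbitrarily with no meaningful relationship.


Reasoning: Worst: random grouping
Type: Coincidental cohesion

Coincidental cohesion


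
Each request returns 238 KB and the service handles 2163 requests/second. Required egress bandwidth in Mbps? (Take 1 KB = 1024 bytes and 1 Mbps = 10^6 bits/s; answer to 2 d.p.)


Formula: Mbps = payload_bytes * RPS * 8 / 1e6
Payload per request = 238 KB = 238 * 1024 = 243712 bytes
Total bytes/sec = 243712 * 2163 = 527149056
Total bits/sec = 527149056 * 8 = 4217192448
Mbps = 4217192448 / 1e6 = 4217.19

4217.19 Mbps


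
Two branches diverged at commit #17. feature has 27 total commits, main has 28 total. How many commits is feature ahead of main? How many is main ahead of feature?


Common ancestor: commit #17
feature commits after divergence: 27 - 17 = 10
main commits after divergence: 28 - 17 = 11
feature is 10 commits ahead of main
main is 11 commits ahead of feature

feature ahead: 10, main ahead: 11


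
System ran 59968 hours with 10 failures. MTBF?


Formula: MTBF = Total operating time / Number of failures
MTBF = 59968 / 10
MTBF = 5996.8 hours

5996.8 hours


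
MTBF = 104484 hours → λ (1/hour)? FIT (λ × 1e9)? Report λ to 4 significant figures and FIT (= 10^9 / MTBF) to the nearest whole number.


Formula: λ = 1 / MTBF; FIT = λ × 1e9 = 1e9 / MTBF
λ = 1 / 104484 ≈ 9.571e-06 failures/hour
FIT = 1e9 / 104484 ≈ 9571 failures per 1e9 hours (nearest whole number)

λ = 9.571e-06 /h, FIT = 9571


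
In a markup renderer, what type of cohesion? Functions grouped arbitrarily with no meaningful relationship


Reasoning: Worst: random grouping
Type: Coincidental cohesion

Coincidental cohesion


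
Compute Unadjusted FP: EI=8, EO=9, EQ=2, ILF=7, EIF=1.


UFP = EI*4 + EO*5 + EQ*4 + ILF*10 + EIF*7
UFP = 8*4 + 9*5 + 2*4 + 7*10 + 1*7
UFP = 32 + 45 + 8 + 70 + 7
UFP = 162

162


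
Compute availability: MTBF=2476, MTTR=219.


Availability = MTBF / (MTBF + MTTR)
Availability = 2476 / (2476 + 219)
Availability = 2476 / 2695
Availability = 91.8738%

91.8738%


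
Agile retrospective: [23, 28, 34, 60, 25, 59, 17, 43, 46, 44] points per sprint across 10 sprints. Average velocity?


Formula: Avg velocity = Total points / Number of sprints
Points: [23, 28, 34, 60, 25, 59, 17, 43, 46, 44]
Sum = 23 + 28 + 34 + 60 + 25 + 59 + 17 + 43 + 46 + 44 = 379
Avg velocity = 379 / 10 = 37.9 points/sprint

37.9 points/sprint


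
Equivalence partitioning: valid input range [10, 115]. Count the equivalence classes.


Valid range: [10, 115]
Class 1: x < 10 — invalid
Class 2: 10 ≤ x ≤ 115 — valid
Class 3: x > 115 — invalid
Total equivalence classes: 3

3 equivalence classes


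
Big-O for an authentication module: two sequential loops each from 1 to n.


Reasoning: sequential dominates: O(n) + O(n) = O(n)
Complexity: O(n)

O(n)


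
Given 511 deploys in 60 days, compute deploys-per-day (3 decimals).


Formula: deployments per day = releases / days
= 511 / 60
= 8.517 deploys/day
(equivalently, 59.62 deploys/week)

8.517 deploys/day


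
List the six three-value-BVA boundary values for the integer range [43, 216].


Range: [43, 216]
Boundaries: just below min, min, min+1, max-1, max, just above max
Values: [42, 43, 44, 215, 216, 217]

[42, 43, 44, 215, 216, 217]


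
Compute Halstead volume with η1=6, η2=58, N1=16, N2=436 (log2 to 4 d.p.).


Formula: V = N * log2(η), where N = N1 + N2 and η = η1 + η2
η = 6 + 58 = 64
N = 16 + 436 = 452
log2(64) ≈ 6.0000
V = 452 * 6.0000 = 2712.00

2712.00


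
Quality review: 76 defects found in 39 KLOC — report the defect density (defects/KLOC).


Defect density = defects / KLOC
Defect density = 76 / 39
Defect density = 1.949 defects/KLOC

1.949 defects/KLOC


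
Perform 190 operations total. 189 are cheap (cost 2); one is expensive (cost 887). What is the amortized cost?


Formula: Amortized cost = Total cost / Operations
Total cost = (189 * 2) + (1 * 887)
Total cost = 378 + 887 = 1265
Amortized = 1265 / 190 = 6.6579

6.6579


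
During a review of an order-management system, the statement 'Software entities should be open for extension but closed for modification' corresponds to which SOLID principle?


This describes the Open/Closed Principle (OCP)

Open/Closed Principle (OCP)


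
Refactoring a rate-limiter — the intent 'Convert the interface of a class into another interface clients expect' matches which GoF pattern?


This matches the Adapter pattern

Adapter


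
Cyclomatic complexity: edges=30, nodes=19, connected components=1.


Formula: V(G) = E - N + 2P
V(G) = 30 - 19 + 2*1
V(G) = 11 + 2
V(G) = 13

13


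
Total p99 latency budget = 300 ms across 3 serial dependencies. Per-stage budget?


Formula: per_stage = total_budget / stages
per_stage = 300 / 3
per_stage = 100.0 ms

100.0 ms


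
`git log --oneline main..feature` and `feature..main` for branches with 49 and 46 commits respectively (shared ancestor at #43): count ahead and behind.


Common ancestor: commit #43
feature commits after divergence: 49 - 43 = 6
main commits after divergence: 46 - 43 = 3
feature is 6 commits ahead of main
main is 3 commits ahead of feature

feature ahead: 6, main ahead: 3


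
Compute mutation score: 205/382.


Mutation score = killed / total * 100
Mutation score = 205 / 382 * 100
Mutation score = 53.66%

53.66%


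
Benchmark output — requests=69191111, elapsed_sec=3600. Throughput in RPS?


Formula: throughput = requests / seconds
throughput = 69191111 / 3600
throughput = 19219.75 requests/second

19219.75 requests/second


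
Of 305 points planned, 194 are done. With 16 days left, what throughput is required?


Formula: Required rate = Remaining points / Days left
Remaining = 305 - 194 = 111 points
Required rate = 111 / 16 = 6.94 points/day

6.94 points/day


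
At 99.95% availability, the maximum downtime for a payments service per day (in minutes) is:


Formula: allowed downtime = period * (100 - SLA) / 100
Period (day) = 1440 minutes
Unavailability fraction = (100 - 99.95) / 100
Allowed downtime = 1440 * (100 - 99.95) / 100
Allowed downtime = 0.72 minutes

0.72 minutes


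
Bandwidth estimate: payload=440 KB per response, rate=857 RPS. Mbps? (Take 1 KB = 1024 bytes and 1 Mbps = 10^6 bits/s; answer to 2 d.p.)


Formula: Mbps = payload_bytes * RPS * 8 / 1e6
Payload per request = 440 KB = 440 * 1024 = 450560 bytes
Total bytes/sec = 450560 * 857 = 386129920
Total bits/sec = 386129920 * 8 = 3089039360
Mbps = 3089039360 / 1e6 = 3089.04

3089.04 Mbps


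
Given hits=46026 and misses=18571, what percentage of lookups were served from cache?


Formula: hit rate = hits / (hits + misses) * 100
hit rate = 46026 / (46026 + 18571) * 100
hit rate = 46026 / 64597 * 100
hit rate = 71.25%

71.25%


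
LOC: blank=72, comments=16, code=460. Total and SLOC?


Total LOC = blank + comment + code
Total LOC = 72 + 16 + 460 = 548
SLOC (source only) = code = 460

Total LOC: 548, SLOC: 460


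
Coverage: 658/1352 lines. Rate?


Coverage = covered / total * 100
Coverage = 658 / 1352 * 100
Coverage = 48.67%

48.67%


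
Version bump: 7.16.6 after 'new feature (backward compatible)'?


Current: 7.16.6
Change category: 'new feature (backward compatible)' → minor bump
SemVer rule: minor bump → increment MINOR, reset PATCH to 0 (MAJOR unchanged)
New: 7.17.0

7.17.0
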